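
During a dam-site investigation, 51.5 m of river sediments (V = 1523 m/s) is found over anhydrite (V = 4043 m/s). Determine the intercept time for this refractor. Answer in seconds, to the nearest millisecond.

0.063 s

tᵢ = 2h·√(V₂²−V₁²)/(V₁V₂).
√(V₂²−V₁²) = √(4043²−1523²) = 3745.2 m/s.
tᵢ = 2·51.5·3745.2/(1523·4043) = 0.06265 s.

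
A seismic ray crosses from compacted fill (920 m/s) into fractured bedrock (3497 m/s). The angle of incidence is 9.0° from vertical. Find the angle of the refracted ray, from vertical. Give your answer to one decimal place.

36.5°

Snell's law: sin θ₂ = (V₂/V₁)·sin θ₁ = (3497/920)·sin 9.0° = 0.5946.
θ₂ = arcsin 0.5946 = 36.49° from the normal.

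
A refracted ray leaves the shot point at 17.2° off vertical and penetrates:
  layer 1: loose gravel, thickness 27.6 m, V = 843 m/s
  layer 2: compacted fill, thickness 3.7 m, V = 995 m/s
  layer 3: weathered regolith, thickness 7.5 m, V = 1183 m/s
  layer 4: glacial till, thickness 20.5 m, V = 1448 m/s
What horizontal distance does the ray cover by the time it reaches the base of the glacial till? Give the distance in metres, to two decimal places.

p = sin θ₁/V₁ = sin 17.2°/843 = 3.5078e-04 s/m is conserved through the stack.
Layer 1: θ = 17.20°; offset = 27.6·tan 17.20° = 8.5436 m.
Layer 2: sin θ = p·995 = 0.3490 → θ = 20.43°; offset = 3.7·tan 20.43° = 1.3781 m.
Layer 3: sin θ = p·1183 = 0.4150 → θ = 24.52°; offset = 7.5·tan 24.52° = 3.4207 m.
Layer 4: sin θ = p·1448 = 0.5079 → θ = 30.53°; offset = 20.5·tan 30.53° = 12.0880 m.
Summing the layer offsets gives 25.4304 m.

25.43 m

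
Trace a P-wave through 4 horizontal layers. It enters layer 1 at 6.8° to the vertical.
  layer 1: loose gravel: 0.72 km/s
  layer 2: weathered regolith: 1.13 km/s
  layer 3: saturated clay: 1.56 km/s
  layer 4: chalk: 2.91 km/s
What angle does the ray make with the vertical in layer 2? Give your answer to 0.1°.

Ray parameter p = sin 6.8° / 0.72 = 1.6445e-01 s/km.
sin θ_2 = p·V_2 = 1.6445e-01 × 1.13 = 0.1858.
θ_2 = arcsin 0.1858 = 10.71°.

10.7°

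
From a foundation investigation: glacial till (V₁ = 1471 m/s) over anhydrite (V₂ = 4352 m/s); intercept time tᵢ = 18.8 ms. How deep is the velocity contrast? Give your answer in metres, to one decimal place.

h = tᵢ·V₁·V₂ / (2·√(V₂²−V₁²)).
√(V₂²−V₁²) = √(4352² − 1471²) = 4095.9 m/s.
h = 0.0188 s × 1471 × 4352 / (2 × 4095.9) = 14.69 m.

14.7 m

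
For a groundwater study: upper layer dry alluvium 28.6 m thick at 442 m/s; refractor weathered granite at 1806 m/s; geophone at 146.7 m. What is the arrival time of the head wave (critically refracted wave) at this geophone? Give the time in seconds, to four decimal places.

t = x/V₂ + 2h·√(V₂²−V₁²)/(V₁V₂).
√(V₂²−V₁²) = √(1806²−442²) = 1751.1 m/s; delay term = 2·28.6·1751.1/(442·1806) = 0.12548 s.
t = 146.7/1806 + 0.12548 = 0.20671 s.

0.2067 s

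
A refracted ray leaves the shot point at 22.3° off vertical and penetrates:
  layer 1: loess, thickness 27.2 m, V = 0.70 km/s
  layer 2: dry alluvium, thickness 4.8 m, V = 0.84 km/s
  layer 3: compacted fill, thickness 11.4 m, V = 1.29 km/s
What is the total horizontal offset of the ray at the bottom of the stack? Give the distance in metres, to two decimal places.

24.76 m

Ray parameter p = sin 22.3° / 0.70 km/s = 5.4208e-01 s/km.
Layer 1: θ = 22.30°; offset = 27.2·tan 22.30° = 11.1555 m.
Layer 2: sin θ = p·0.84 = 0.4553 → θ = 27.09°; offset = 4.8·tan 27.09° = 2.4549 m.
Layer 3: sin θ = p·1.29 = 0.6993 → θ = 44.37°; offset = 11.4·tan 44.37° = 11.1518 m.
Σ offsets = 24.7623 m.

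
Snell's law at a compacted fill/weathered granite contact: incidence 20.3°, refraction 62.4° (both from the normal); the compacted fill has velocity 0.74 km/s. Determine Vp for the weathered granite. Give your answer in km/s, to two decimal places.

1.89 km/s

sin 20.3° = 0.3469; sin 62.4° = 0.8862.
V₂ = V₁·(sin θ₂/sin θ₁) = 0.74·(0.8862/0.3469) = 1.89 km/s.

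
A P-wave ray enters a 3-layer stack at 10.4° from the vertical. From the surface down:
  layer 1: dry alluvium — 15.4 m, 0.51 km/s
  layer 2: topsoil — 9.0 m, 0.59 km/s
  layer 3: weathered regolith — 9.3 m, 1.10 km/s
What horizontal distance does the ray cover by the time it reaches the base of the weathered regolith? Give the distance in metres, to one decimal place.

8.7 m

Apply Snell's law at each interface; in layer i the horizontal offset is hᵢ·tan θᵢ.
Layer 1: θ = 10.40°; offset = 15.4·tan 10.40° = 2.826 m.
Layer 2: sin θ = 0.59·sin 10.4°/0.51 = 0.2088, θ = 12.05°; offset = 9.0·tan 12.05° = 1.922 m.
Layer 3: sin θ = 1.10·sin 10.4°/0.51 = 0.3894, θ = 22.91°; offset = 9.3·tan 22.91° = 3.931 m.
Σ offsets = 8.680 m.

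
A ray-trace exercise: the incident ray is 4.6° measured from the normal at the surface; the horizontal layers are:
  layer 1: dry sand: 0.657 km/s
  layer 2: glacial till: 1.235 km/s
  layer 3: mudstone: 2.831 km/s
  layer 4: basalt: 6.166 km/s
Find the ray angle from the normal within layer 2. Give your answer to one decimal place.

8.7°

Snell's law across each interface conserves sin θ / V, so sin θ_2 = V_2·sin θ₁/V₁.
sin θ_2 = 1.235 × sin 4.6° / 0.657 = 0.1508.
θ_2 = 8.67° from the vertical.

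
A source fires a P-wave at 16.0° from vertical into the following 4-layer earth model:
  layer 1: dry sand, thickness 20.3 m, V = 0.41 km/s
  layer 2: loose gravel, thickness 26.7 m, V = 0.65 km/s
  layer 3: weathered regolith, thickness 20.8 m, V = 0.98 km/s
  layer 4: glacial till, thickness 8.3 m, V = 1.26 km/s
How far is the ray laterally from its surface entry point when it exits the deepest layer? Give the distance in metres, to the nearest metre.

Ray parameter p = sin 16.0° / 0.41 km/s = 6.7229e-01 s/km.
Layer 1: θ = 16.00°; offset = 20.3·tan 16.00° = 5.821 m.
Layer 2: sin θ = p·0.65 = 0.4370 → θ = 25.91°; offset = 26.7·tan 25.91° = 12.972 m.
Layer 3: sin θ = p·0.98 = 0.6588 → θ = 41.21°; offset = 20.8·tan 41.21° = 18.216 m.
Layer 4: sin θ = p·1.26 = 0.8471 → θ = 57.90°; offset = 8.3·tan 57.90° = 13.229 m.
Total horizontal offset = 50.238 m.

50 m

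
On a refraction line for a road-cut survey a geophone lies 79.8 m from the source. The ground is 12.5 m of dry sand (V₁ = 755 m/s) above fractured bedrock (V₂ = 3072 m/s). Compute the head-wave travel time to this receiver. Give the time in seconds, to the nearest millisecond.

0.058 s

t = x/V₂ + 2h·√(V₂²−V₁²)/(V₁V₂).
√(V₂²−V₁²) = √(3072²−755²) = 2977.8 m/s; delay term = 2·12.5·2977.8/(755·3072) = 0.03210 s.
t = 79.8/3072 + 0.03210 = 0.05807 s.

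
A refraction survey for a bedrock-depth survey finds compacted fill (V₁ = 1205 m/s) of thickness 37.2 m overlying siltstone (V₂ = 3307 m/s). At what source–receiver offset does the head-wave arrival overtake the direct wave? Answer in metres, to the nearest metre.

109 m

θ_c = arcsin(1205/3307) = 21.37°, so cos θ_c = 0.9313 and tᵢ = 2h cos θ_c/V₁ = 0.0575 s.
At crossover x/V₁ = x/V₂ + tᵢ ⇒ x = tᵢ/(1/V₁ − 1/V₂) = 0.05750/(8.2988e-04 − 3.0239e-04) = 109.00 m.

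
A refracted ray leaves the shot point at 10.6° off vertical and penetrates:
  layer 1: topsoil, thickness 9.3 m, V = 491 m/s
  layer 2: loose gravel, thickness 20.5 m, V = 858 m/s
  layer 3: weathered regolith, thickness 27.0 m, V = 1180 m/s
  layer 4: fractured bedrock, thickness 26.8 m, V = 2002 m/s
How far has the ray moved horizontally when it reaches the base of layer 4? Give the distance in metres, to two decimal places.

52.40 m

Ray parameter p = sin 10.6° / 491 m/s = 3.7465e-04 s/m.
Layer 1: θ = 10.60°; offset = 9.3·tan 10.60° = 1.7404 m.
Layer 2: sin θ = p·858 = 0.3214 → θ = 18.75°; offset = 20.5·tan 18.75° = 6.9590 m.
Layer 3: sin θ = p·1180 = 0.4421 → θ = 26.24°; offset = 27.0·tan 26.24° = 13.3072 m.
Layer 4: sin θ = p·2002 = 0.7500 → θ = 48.59°; offset = 26.8·tan 48.59° = 30.3922 m.
Summing the layer offsets gives 52.3989 m.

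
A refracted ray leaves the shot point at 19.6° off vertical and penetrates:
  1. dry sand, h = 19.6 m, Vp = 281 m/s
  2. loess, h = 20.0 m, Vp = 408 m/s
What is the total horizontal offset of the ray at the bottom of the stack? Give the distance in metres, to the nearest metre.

Ray parameter p = sin 19.6° / 281 m/s = 1.1938e-03 s/m.
Layer 1: θ = 19.60°; offset = 19.6·tan 19.60° = 6.979 m.
Layer 2: sin θ = p·408 = 0.4871 → θ = 29.15°; offset = 20.0·tan 29.15° = 11.154 m.
Σ offsets = 18.133 m.

18 m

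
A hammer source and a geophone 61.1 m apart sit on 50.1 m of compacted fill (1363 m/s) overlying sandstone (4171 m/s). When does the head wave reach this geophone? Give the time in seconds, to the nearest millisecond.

θ_c = arcsin(V₁/V₂) = arcsin(1363/4171) = 19.07°, cos θ_c = 0.9451.
Intercept time tᵢ = 2h cos θ_c / V₁ = 2·50.1·0.9451/1363 = 0.06948 s.
t = x/V₂ + tᵢ = 61.1/4171 + 0.06948 = 0.08413 s.

0.084 s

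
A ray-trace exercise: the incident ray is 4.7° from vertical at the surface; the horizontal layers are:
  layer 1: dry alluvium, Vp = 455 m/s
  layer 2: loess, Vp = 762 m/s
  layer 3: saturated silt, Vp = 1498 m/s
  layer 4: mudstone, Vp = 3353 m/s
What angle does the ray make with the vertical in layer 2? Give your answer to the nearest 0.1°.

7.9°

Snell's law across each interface conserves sin θ / V, so sin θ_2 = V_2·sin θ₁/V₁.
sin θ_2 = 762 × sin 4.7° / 455 = 0.1372.
θ_2 = arcsin 0.1372 = 7.89°.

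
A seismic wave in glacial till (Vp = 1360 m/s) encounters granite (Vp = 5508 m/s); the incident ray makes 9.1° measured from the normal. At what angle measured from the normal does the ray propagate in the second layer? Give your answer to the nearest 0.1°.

39.8°

sin θ₁/V₁ = sin θ₂/V₂ ⇒ sin θ₂ = 5508·sin 9.1°/1360 = 5508·0.1582/1360 = 0.6405.
θ₂ = sin⁻¹(0.6405) = 39.83° (from vertical).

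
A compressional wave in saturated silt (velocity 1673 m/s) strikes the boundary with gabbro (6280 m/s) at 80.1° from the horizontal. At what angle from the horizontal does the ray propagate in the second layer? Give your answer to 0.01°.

49.81°

Angle from the normal: 90° − 80.1° = 9.9°.
sin θ₁/V₁ = sin θ₂/V₂ ⇒ sin θ₂ = 6280·sin 9.9°/1673 = 6280·0.1719/1673 = 0.6454.
θ₂ = arcsin 0.6454 = 40.19° from the normal.
From the interface: 90° − 40.19° = 49.81°.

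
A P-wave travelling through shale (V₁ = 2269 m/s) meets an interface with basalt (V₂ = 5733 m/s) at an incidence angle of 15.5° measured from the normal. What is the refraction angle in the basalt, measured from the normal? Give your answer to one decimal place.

42.5°

sin θ₁/V₁ = sin θ₂/V₂ ⇒ sin θ₂ = 5733·sin 15.5°/2269 = 5733·0.2672/2269 = 0.6752.
θ₂ = sin⁻¹(0.6752) = 42.47° (from vertical).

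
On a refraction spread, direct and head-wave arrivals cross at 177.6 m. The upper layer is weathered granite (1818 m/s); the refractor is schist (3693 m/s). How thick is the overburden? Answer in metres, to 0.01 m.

h = (x_cross/2)·√((V₂−V₁)/(V₂+V₁)).
(V₂−V₁)/(V₂+V₁) = (3693−1818)/(3693+1818) = 0.3402; √ = 0.5833.
h = (177.6/2)·0.5833 = 51.80 m.

51.80 m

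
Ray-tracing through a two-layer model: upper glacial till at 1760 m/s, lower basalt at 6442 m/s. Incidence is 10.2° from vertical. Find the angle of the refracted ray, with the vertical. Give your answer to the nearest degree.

40°

sin θ₁/V₁ = sin θ₂/V₂ ⇒ sin θ₂ = 6442·sin 10.2°/1760 = 6442·0.1771/1760 = 0.6482.
θ₂ = arcsin 0.6482 = 40.40° from the normal.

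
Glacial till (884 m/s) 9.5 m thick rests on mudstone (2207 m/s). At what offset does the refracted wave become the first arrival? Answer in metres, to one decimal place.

θ_c = arcsin(884/2207) = 23.61°, so cos θ_c = 0.9163 and tᵢ = 2h cos θ_c/V₁ = 0.0197 s.
At crossover x/V₁ = x/V₂ + tᵢ ⇒ x = tᵢ/(1/V₁ − 1/V₂) = 0.01969/(1.1312e-03 − 4.5310e-04) = 29.04 m.

29.0 m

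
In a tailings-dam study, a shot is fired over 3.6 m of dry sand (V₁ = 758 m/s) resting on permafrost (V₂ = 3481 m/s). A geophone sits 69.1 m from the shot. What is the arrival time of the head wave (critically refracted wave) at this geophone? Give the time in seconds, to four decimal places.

t = x/V₂ + 2h·√(V₂²−V₁²)/(V₁V₂).
√(V₂²−V₁²) = √(3481²−758²) = 3397.5 m/s; delay term = 2·3.6·3397.5/(758·3481) = 0.00927 s.
t = 69.1/3481 + 0.00927 = 0.02912 s.

0.0291 s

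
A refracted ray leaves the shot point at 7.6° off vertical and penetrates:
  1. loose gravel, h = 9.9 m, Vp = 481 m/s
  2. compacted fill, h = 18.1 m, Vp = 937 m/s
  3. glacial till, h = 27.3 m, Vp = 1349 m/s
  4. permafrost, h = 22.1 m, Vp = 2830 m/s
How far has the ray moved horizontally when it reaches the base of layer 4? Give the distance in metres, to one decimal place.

p = sin θ₁/V₁ = sin 7.6°/481 = 2.7496e-04 s/m is conserved through the stack.
Layer 1: θ = 7.60°; offset = 9.9·tan 7.60° = 1.321 m.
Layer 2: sin θ = p·937 = 0.2576 → θ = 14.93°; offset = 18.1·tan 14.93° = 4.826 m.
Layer 3: sin θ = p·1349 = 0.3709 → θ = 21.77°; offset = 27.3·tan 21.77° = 10.904 m.
Layer 4: sin θ = p·2830 = 0.7781 → θ = 51.09°; offset = 22.1·tan 51.09° = 27.380 m.
Total horizontal offset = 44.431 m.

44.4 m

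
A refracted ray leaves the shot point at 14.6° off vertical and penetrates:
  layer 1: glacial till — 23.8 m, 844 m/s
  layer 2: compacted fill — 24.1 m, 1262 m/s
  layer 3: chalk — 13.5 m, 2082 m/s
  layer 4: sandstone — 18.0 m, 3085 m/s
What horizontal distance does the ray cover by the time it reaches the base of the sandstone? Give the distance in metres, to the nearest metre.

69 m

Apply Snell's law at each interface; in layer i the horizontal offset is hᵢ·tan θᵢ.
Layer 1: θ = 14.60°; offset = 23.8·tan 14.60° = 6.199 m.
Layer 2: sin θ = 1262·sin 14.6°/844 = 0.3769, θ = 22.14°; offset = 24.1·tan 22.14° = 9.807 m.
Layer 3: sin θ = 2082·sin 14.6°/844 = 0.6218, θ = 38.45°; offset = 13.5·tan 38.45° = 10.719 m.
Layer 4: sin θ = 3085·sin 14.6°/844 = 0.9214, θ = 67.13°; offset = 18.0·tan 67.13° = 42.668 m.
Σ offsets = 69.392 m.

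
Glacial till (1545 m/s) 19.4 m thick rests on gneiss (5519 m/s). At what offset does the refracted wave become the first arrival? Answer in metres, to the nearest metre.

θ_c = arcsin(1545/5519) = 16.26°, so cos θ_c = 0.9600 and tᵢ = 2h cos θ_c/V₁ = 0.0241 s.
At crossover x/V₁ = x/V₂ + tᵢ ⇒ x = tᵢ/(1/V₁ − 1/V₂) = 0.02411/(6.4725e-04 − 1.8119e-04) = 51.73 m.

52 m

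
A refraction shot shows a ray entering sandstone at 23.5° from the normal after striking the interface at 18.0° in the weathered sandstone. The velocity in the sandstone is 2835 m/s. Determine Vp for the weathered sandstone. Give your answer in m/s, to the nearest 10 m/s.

2200 m/s

Snell's law: sin 18.0°/V₁ = sin 23.5°/V₂.
V₁ = V₂·sin 18.0°/sin 23.5° = 2835 × 0.7750 = 2197.03 m/s.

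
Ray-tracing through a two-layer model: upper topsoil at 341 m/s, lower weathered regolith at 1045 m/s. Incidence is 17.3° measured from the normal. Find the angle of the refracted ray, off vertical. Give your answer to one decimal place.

65.7°

sin θ₁/V₁ = sin θ₂/V₂ ⇒ sin θ₂ = 1045·sin 17.3°/341 = 1045·0.2974/341 = 0.9113.
θ₂ = arcsin 0.9113 = 65.69° from the normal.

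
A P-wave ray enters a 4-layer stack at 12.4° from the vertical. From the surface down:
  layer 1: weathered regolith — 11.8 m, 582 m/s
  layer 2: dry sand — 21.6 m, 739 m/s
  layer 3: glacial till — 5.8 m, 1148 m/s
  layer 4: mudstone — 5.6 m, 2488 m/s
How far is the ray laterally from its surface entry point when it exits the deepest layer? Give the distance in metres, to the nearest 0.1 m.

24.4 m

p = sin θ₁/V₁ = sin 12.4°/582 = 3.6896e-04 s/m is conserved through the stack.
Layer 1: θ = 12.40°; offset = 11.8·tan 12.40° = 2.594 m.
Layer 2: sin θ = p·739 = 0.2727 → θ = 15.82°; offset = 21.6·tan 15.82° = 6.121 m.
Layer 3: sin θ = p·1148 = 0.4236 → θ = 25.06°; offset = 5.8·tan 25.06° = 2.712 m.
Layer 4: sin θ = p·2488 = 0.9180 → θ = 66.63°; offset = 5.6·tan 66.63° = 12.961 m.
Total horizontal offset = 24.388 m.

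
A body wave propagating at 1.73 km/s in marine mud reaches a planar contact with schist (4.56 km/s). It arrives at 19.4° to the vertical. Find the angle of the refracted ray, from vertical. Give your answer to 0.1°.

61.1°

Snell's law: sin θ₂ = (V₂/V₁)·sin θ₁ = (4.56/1.73)·sin 19.4° = 0.8755.
θ₂ = arcsin 0.8755 = 61.11° from the normal.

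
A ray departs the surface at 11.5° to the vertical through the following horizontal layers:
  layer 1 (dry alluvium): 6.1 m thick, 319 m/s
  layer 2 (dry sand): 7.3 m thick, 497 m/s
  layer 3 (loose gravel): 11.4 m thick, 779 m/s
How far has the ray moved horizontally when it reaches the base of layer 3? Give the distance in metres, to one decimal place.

10.0 m

Apply Snell's law at each interface; in layer i the horizontal offset is hᵢ·tan θᵢ.
Layer 1: θ = 11.50°; offset = 6.1·tan 11.50° = 1.241 m.
Layer 2: sin θ = 497·sin 11.5°/319 = 0.3106, θ = 18.10°; offset = 7.3·tan 18.10° = 2.385 m.
Layer 3: sin θ = 779·sin 11.5°/319 = 0.4869, θ = 29.13°; offset = 11.4·tan 29.13° = 6.354 m.
Σ offsets = 9.981 m.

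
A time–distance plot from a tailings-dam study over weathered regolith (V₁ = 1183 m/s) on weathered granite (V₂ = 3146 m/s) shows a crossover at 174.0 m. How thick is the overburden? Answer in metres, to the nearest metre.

59 m

h = (x_cross/2)·√((V₂−V₁)/(V₂+V₁)).
(V₂−V₁)/(V₂+V₁) = (3146−1183)/(3146+1183) = 0.4535; √ = 0.6734.
h = (174.0/2)·0.6734 = 58.58 m.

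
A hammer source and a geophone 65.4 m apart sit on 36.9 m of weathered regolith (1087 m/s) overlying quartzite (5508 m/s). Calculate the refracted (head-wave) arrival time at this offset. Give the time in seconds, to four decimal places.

0.0784 s

t = x/V₂ + 2h·√(V₂²−V₁²)/(V₁V₂).
√(V₂²−V₁²) = √(5508²−1087²) = 5399.7 m/s; delay term = 2·36.9·5399.7/(1087·5508) = 0.06656 s.
t = 65.4/5508 + 0.06656 = 0.07843 s.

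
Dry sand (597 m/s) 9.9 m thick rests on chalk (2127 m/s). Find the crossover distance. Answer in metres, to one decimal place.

26.4 m

x_cross = 2h·√((V₂+V₁)/(V₂−V₁)).
(V₂+V₁)/(V₂−V₁) = (2127+597)/(2127−597) = 1.7804; √ = 1.3343.
x_cross = 2·9.9·1.3343 = 26.42 m.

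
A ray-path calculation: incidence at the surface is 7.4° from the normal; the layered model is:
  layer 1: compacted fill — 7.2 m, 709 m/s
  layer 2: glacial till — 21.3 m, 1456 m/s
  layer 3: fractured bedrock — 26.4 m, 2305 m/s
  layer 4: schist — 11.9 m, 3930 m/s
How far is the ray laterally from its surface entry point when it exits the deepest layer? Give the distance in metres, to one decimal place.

31.1 m

Apply Snell's law at each interface; in layer i the horizontal offset is hᵢ·tan θᵢ.
Layer 1: θ = 7.40°; offset = 7.2·tan 7.40° = 0.935 m.
Layer 2: sin θ = 1456·sin 7.4°/709 = 0.2645, θ = 15.34°; offset = 21.3·tan 15.34° = 5.842 m.
Layer 3: sin θ = 2305·sin 7.4°/709 = 0.4187, θ = 24.75°; offset = 26.4·tan 24.75° = 12.173 m.
Layer 4: sin θ = 3930·sin 7.4°/709 = 0.7139, θ = 45.55°; offset = 11.9·tan 45.55° = 12.133 m.
Total horizontal offset = 31.082 m.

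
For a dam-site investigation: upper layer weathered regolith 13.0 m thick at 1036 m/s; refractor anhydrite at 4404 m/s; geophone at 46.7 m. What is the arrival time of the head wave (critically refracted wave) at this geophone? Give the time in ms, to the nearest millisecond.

θ_c = arcsin(V₁/V₂) = arcsin(1036/4404) = 13.61°, cos θ_c = 0.9719.
Intercept time tᵢ = 2h cos θ_c / V₁ = 2·13.0·0.9719/1036 = 0.02439 s.
t = x/V₂ + tᵢ = 46.7/4404 + 0.02439 = 0.03500 s.

35 ms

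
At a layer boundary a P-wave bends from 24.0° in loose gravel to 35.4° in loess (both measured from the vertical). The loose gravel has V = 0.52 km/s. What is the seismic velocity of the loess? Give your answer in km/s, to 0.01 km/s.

sin 24.0° = 0.4067; sin 35.4° = 0.5793.
V₂ = V₁·(sin θ₂/sin θ₁) = 0.52·(0.5793/0.4067) = 0.74 km/s.

0.74 km/s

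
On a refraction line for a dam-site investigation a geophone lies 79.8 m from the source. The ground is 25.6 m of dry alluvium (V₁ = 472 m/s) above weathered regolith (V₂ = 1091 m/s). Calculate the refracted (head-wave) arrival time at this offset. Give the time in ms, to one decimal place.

170.9 ms

θ_c = arcsin(V₁/V₂) = arcsin(472/1091) = 25.63°, cos θ_c = 0.9016.
Intercept time tᵢ = 2h cos θ_c / V₁ = 2·25.6·0.9016/472 = 0.09780 s.
t = x/V₂ + tᵢ = 79.8/1091 + 0.09780 = 0.17094 s.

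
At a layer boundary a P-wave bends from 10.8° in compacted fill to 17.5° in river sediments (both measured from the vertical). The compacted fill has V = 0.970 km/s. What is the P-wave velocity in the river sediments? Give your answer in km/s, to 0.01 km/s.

1.56 km/s

sin 10.8° = 0.1874; sin 17.5° = 0.3007.
V₂ = V₁·(sin θ₂/sin θ₁) = 0.970·(0.3007/0.1874) = 1.56 km/s.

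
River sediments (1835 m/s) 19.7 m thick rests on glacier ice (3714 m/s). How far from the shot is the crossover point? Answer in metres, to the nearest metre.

68 m

x_cross = 2h·√((V₂+V₁)/(V₂−V₁)).
(V₂+V₁)/(V₂−V₁) = (3714+1835)/(3714−1835) = 2.9532; √ = 1.7185.
x_cross = 2·19.7·1.7185 = 67.71 m.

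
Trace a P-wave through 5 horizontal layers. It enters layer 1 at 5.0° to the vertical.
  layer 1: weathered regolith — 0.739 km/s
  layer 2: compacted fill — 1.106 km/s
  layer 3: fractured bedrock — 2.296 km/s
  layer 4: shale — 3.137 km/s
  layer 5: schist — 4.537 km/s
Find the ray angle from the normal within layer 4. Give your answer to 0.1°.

21.7°

Ray parameter p = sin 5.0° / 0.739 = 1.1794e-01 s/km.
sin θ_4 = p·V_4 = 1.1794e-01 × 3.137 = 0.3700.
θ_4 = arcsin 0.3700 = 21.71°.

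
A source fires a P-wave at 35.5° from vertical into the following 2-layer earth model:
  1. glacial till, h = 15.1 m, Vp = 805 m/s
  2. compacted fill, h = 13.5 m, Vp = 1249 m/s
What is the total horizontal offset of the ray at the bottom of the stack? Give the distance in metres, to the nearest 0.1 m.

Apply Snell's law at each interface; in layer i the horizontal offset is hᵢ·tan θᵢ.
Layer 1: θ = 35.50°; offset = 15.1·tan 35.50° = 10.771 m.
Layer 2: sin θ = 1249·sin 35.5°/805 = 0.9010, θ = 64.29°; offset = 13.5·tan 64.29° = 28.037 m.
Summing the layer offsets gives 38.807 m.

38.8 m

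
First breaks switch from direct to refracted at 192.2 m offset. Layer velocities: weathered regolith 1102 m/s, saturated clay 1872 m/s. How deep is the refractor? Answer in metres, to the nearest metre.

49 m

x_cross = 2h·√((V₂+V₁)/(V₂−V₁)) → h = x_cross / (2·√((V₂+V₁)/(V₂−V₁))).
√((V₂+V₁)/(V₂−V₁)) = √((1872+1102)/(1872−1102)) = 1.9653.
h = 192.2 / (2·1.9653) = 48.90 m.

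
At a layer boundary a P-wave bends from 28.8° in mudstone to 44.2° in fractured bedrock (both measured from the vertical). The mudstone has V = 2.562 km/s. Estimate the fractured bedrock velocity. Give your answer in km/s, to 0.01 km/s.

3.71 km/s

sin 28.8° = 0.4818; sin 44.2° = 0.6972.
V₂ = V₁·(sin θ₂/sin θ₁) = 2.562·(0.6972/0.4818) = 3.71 km/s.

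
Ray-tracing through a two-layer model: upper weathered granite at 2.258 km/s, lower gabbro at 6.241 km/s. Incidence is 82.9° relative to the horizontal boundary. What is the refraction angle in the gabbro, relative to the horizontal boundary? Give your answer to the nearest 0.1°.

Angle from the normal: 90° − 82.9° = 7.1°.
sin θ₁/V₁ = sin θ₂/V₂ ⇒ sin θ₂ = 6.241·sin 7.1°/2.258 = 6.241·0.1236/2.258 = 0.3416.
θ₂ = arcsin 0.3416 = 19.98° from the normal.
From the interface: 90° − 19.98° = 70.02°.

70.0°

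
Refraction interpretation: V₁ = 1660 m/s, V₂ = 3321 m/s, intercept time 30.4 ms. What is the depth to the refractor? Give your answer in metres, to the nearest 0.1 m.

θ_c = arcsin(1660/3321) = 29.99°; cos θ_c = 0.8661.
tᵢ = 2h cos θ_c/V₁ ⇒ h = tᵢ·V₁/(2 cos θ_c) = 0.0304·1660/(2·0.8661) = 29.13 m.

29.1 m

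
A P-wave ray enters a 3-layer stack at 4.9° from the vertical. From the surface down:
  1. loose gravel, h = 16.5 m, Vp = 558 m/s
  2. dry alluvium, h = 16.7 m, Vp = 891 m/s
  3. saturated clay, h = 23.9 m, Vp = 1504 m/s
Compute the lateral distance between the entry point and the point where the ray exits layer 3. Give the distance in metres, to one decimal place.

9.4 m

p = sin θ₁/V₁ = sin 4.9°/558 = 1.5308e-04 s/m is conserved through the stack.
Layer 1: θ = 4.90°; offset = 16.5·tan 4.90° = 1.415 m.
Layer 2: sin θ = p·891 = 0.1364 → θ = 7.84°; offset = 16.7·tan 7.84° = 2.299 m.
Layer 3: sin θ = p·1504 = 0.2302 → θ = 13.31°; offset = 23.9·tan 13.31° = 5.654 m.
Total horizontal offset = 9.368 m.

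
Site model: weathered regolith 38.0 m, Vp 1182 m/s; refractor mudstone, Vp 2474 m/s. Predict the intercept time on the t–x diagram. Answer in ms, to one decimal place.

θ_c = arcsin(V₁/V₂) = arcsin(1182/2474) = 28.54°; cos θ_c = 0.8785.
tᵢ = 2h·cos θ_c / V₁ = 2·38.0·0.8785 / 1182 = 0.05648 s.

56.5 ms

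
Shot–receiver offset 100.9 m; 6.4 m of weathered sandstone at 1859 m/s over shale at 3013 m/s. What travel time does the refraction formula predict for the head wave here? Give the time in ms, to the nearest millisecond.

θ_c = arcsin(V₁/V₂) = arcsin(1859/3013) = 38.10°, cos θ_c = 0.7870.
Intercept time tᵢ = 2h cos θ_c / V₁ = 2·6.4·0.7870/1859 = 0.00542 s.
t = x/V₂ + tᵢ = 100.9/3013 + 0.00542 = 0.03891 s.

39 ms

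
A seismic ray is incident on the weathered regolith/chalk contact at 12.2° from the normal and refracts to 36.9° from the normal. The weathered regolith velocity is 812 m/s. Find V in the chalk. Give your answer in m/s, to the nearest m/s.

2307 m/s

sin 12.2° = 0.2113; sin 36.9° = 0.6004.
V₂ = V₁·(sin θ₂/sin θ₁) = 812·(0.6004/0.2113) = 2307.07 m/s.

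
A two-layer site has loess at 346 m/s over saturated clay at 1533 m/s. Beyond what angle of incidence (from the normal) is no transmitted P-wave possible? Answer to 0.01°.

13.04°

At critical incidence the refracted ray runs along the interface (θ₂ = 90°), so sin θ_c = V₁/V₂.
θ_c = arcsin(346/1533) = arcsin 0.2257 = 13.04°.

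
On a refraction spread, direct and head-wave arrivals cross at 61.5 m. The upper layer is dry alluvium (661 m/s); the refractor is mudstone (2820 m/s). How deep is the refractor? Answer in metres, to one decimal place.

24.2 m

x_cross = 2h·√((V₂+V₁)/(V₂−V₁)) → h = x_cross / (2·√((V₂+V₁)/(V₂−V₁))).
√((V₂+V₁)/(V₂−V₁)) = √((2820+661)/(2820−661)) = 1.2698.
h = 61.5 / (2·1.2698) = 24.22 m.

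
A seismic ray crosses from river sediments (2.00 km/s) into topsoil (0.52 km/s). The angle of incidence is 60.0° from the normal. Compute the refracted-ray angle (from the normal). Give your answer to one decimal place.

13.0°

Snell's law: sin θ₂ = (V₂/V₁)·sin θ₁ = (0.52/2.00)·sin 60.0° = 0.2252.
θ₂ = arcsin 0.2252 = 13.01° from the normal.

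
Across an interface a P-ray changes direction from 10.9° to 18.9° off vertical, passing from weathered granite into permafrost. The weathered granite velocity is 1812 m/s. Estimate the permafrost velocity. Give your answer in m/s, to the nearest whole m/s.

Snell's law: sin 10.9°/V₁ = sin 18.9°/V₂.
V₂ = V₁·sin 18.9°/sin 10.9° = 1812 × 1.7130 = 3103.93 m/s.

3104 m/s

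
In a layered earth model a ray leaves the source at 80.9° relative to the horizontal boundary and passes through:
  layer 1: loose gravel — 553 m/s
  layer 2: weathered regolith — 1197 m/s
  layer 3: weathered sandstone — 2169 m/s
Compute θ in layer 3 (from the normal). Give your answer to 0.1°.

From the normal: θ₁ = 90° − 80.9° = 9.1°.
Snell's law across each interface conserves sin θ / V, so sin θ_3 = V_3·sin θ₁/V₁.
sin θ_3 = 2169 × sin 9.1° / 553 = 0.6203.
θ_3 = 38.34° from the vertical.

38.3°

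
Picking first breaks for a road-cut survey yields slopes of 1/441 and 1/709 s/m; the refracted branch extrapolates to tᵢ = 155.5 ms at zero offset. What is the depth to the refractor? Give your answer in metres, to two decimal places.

h = tᵢ·V₁·V₂ / (2·√(V₂²−V₁²)).
√(V₂²−V₁²) = √(709² − 441²) = 555.2 m/s.
h = 0.1555 s × 441 × 709 / (2 × 555.2) = 43.79 m.

43.79 m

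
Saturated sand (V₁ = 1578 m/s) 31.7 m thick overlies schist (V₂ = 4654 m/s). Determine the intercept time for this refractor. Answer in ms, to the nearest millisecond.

38 ms

tᵢ = 2h·√(V₂²−V₁²)/(V₁V₂).
√(V₂²−V₁²) = √(4654²−1578²) = 4378.3 m/s.
tᵢ = 2·31.7·4378.3/(1578·4654) = 0.03780 s.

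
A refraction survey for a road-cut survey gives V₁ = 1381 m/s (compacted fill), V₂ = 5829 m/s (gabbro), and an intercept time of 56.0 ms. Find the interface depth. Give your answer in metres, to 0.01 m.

39.80 m

h = tᵢ·V₁·V₂ / (2·√(V₂²−V₁²)).
√(V₂²−V₁²) = √(5829² − 1381²) = 5663.0 m/s.
h = 0.056 s × 1381 × 5829 / (2 × 5663.0) = 39.80 m.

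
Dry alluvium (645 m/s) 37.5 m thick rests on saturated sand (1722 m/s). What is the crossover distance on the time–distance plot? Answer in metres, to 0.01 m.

111.19 m

θ_c = arcsin(645/1722) = 22.00°, so cos θ_c = 0.9272 and tᵢ = 2h cos θ_c/V₁ = 0.1078 s.
At crossover x/V₁ = x/V₂ + tᵢ ⇒ x = tᵢ/(1/V₁ − 1/V₂) = 0.10781/(1.5504e-03 − 5.8072e-04) = 111.19 m.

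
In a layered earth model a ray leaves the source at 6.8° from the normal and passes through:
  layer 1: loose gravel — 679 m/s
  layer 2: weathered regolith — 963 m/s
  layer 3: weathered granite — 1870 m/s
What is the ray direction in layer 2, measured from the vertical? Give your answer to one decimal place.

Snell's law across each interface conserves sin θ / V, so sin θ_2 = V_2·sin θ₁/V₁.
sin θ_2 = 963 × sin 6.8° / 679 = 0.1679.
θ_2 = arcsin 0.1679 = 9.67°.

9.7°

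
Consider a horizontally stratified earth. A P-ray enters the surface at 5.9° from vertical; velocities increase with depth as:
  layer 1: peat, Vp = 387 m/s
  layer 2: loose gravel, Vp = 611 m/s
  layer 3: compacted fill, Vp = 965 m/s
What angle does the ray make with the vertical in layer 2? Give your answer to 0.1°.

Ray parameter p = sin 5.9° / 387 = 2.6561e-04 s/m.
sin θ_2 = p·V_2 = 2.6561e-04 × 611 = 0.1623.
θ_2 = arcsin 0.1623 = 9.34°.

9.3°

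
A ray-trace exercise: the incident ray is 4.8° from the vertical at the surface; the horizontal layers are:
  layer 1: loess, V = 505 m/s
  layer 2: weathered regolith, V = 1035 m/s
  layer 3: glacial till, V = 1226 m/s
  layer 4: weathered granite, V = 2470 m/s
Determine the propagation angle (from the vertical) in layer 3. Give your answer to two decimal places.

11.72°

Snell's law across each interface conserves sin θ / V, so sin θ_3 = V_3·sin θ₁/V₁.
sin θ_3 = 1226 × sin 4.8° / 505 = 0.2031.
θ_3 = 11.72° from the vertical.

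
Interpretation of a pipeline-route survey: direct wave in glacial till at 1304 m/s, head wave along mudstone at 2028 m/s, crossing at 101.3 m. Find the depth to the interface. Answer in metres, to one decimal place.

23.6 m

h = (x_cross/2)·√((V₂−V₁)/(V₂+V₁)).
(V₂−V₁)/(V₂+V₁) = (2028−1304)/(2028+1304) = 0.2173; √ = 0.4661.
h = (101.3/2)·0.4661 = 23.61 m.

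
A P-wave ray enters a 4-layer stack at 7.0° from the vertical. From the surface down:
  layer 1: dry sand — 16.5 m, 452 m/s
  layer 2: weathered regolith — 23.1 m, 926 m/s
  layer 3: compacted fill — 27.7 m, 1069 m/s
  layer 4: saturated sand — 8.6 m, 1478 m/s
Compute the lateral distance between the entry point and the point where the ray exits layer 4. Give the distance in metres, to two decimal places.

20.06 m

Ray parameter p = sin 7.0° / 452 m/s = 2.6962e-04 s/m.
Layer 1: θ = 7.00°; offset = 16.5·tan 7.00° = 2.0259 m.
Layer 2: sin θ = p·926 = 0.2497 → θ = 14.46°; offset = 23.1·tan 14.46° = 5.9560 m.
Layer 3: sin θ = p·1069 = 0.2882 → θ = 16.75°; offset = 27.7·tan 16.75° = 8.3377 m.
Layer 4: sin θ = p·1478 = 0.3985 → θ = 23.48°; offset = 8.6·tan 23.48° = 3.7366 m.
Σ offsets = 20.0563 m.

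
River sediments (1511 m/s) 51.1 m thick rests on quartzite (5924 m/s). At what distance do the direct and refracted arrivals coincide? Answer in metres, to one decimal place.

132.7 m

x_cross = 2h·√((V₂+V₁)/(V₂−V₁)).
(V₂+V₁)/(V₂−V₁) = (5924+1511)/(5924−1511) = 1.6848; √ = 1.2980.
x_cross = 2·51.1·1.2980 = 132.66 m.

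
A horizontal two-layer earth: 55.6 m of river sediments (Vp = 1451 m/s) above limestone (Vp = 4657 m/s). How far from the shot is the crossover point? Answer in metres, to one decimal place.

x_cross = 2h·√((V₂+V₁)/(V₂−V₁)).
(V₂+V₁)/(V₂−V₁) = (4657+1451)/(4657−1451) = 1.9052; √ = 1.3803.
x_cross = 2·55.6·1.3803 = 153.49 m.

153.5 m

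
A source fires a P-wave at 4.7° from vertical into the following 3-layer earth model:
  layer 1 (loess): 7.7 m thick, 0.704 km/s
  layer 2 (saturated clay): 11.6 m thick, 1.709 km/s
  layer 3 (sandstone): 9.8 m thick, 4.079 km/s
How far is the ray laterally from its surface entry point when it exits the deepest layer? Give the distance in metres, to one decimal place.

8.3 m

Ray parameter p = sin 4.7° / 0.704 km/s = 1.1639e-01 s/km.
Layer 1: θ = 4.70°; offset = 7.7·tan 4.70° = 0.633 m.
Layer 2: sin θ = p·1.709 = 0.1989 → θ = 11.47°; offset = 11.6·tan 11.47° = 2.354 m.
Layer 3: sin θ = p·4.079 = 0.4748 → θ = 28.34°; offset = 9.8·tan 28.34° = 5.286 m.
Summing the layer offsets gives 8.274 m.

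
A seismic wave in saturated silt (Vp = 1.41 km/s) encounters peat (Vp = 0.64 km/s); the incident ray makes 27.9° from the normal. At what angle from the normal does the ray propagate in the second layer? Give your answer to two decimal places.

12.26°

Snell's law: sin θ₂ = (V₂/V₁)·sin θ₁ = (0.64/1.41)·sin 27.9° = 0.2124.
θ₂ = arcsin 0.2124 = 12.26° from the normal.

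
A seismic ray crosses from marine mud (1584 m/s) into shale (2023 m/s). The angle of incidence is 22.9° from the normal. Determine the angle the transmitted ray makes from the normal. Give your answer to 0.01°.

29.80°

sin θ₁/V₁ = sin θ₂/V₂ ⇒ sin θ₂ = 2023·sin 22.9°/1584 = 2023·0.3891/1584 = 0.4970.
θ₂ = arcsin 0.4970 = 29.80° from the normal.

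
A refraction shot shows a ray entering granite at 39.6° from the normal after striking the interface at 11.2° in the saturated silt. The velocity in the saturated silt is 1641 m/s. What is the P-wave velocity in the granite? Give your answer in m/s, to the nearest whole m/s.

5385 m/s

sin 11.2° = 0.1942; sin 39.6° = 0.6374.
V₂ = V₁·(sin θ₂/sin θ₁) = 1641·(0.6374/0.1942) = 5385.31 m/s.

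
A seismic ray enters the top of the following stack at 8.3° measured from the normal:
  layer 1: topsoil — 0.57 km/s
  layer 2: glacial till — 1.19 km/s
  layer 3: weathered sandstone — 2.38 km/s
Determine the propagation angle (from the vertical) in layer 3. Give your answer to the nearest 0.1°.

Snell's law across each interface conserves sin θ / V, so sin θ_3 = V_3·sin θ₁/V₁.
sin θ_3 = 2.38 × sin 8.3° / 0.57 = 0.6028.
θ_3 = arcsin 0.6028 = 37.07°.

37.1°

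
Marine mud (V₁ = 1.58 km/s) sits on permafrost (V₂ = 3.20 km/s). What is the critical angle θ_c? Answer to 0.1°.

At critical incidence the refracted ray runs along the interface (θ₂ = 90°), so sin θ_c = V₁/V₂.
θ_c = arcsin(1.58/3.20) = arcsin 0.4938 = 29.59°.

29.6°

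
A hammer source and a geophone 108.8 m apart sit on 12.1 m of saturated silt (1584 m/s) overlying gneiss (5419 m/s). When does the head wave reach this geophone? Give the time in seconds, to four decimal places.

t = x/V₂ + 2h·√(V₂²−V₁²)/(V₁V₂).
√(V₂²−V₁²) = √(5419²−1584²) = 5182.3 m/s; delay term = 2·12.1·5182.3/(1584·5419) = 0.01461 s.
t = 108.8/5419 + 0.01461 = 0.03469 s.

0.0347 s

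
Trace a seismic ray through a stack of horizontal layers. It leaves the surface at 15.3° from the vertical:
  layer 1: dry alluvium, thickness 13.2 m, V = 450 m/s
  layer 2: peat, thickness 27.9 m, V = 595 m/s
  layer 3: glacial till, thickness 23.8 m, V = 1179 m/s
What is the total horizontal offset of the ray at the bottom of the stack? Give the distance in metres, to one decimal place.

Apply Snell's law at each interface; in layer i the horizontal offset is hᵢ·tan θᵢ.
Layer 1: θ = 15.30°; offset = 13.2·tan 15.30° = 3.611 m.
Layer 2: sin θ = 595·sin 15.3°/450 = 0.3489, θ = 20.42°; offset = 27.9·tan 20.42° = 10.387 m.
Layer 3: sin θ = 1179·sin 15.3°/450 = 0.6913, θ = 43.74°; offset = 23.8·tan 43.74° = 22.773 m.
Summing the layer offsets gives 36.771 m.

36.8 m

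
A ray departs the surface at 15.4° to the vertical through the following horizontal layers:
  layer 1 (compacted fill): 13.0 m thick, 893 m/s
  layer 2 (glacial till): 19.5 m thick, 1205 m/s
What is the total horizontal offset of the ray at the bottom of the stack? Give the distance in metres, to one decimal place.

11.1 m

Apply Snell's law at each interface; in layer i the horizontal offset is hᵢ·tan θᵢ.
Layer 1: θ = 15.40°; offset = 13.0·tan 15.40° = 3.581 m.
Layer 2: sin θ = 1205·sin 15.4°/893 = 0.3583, θ = 21.00°; offset = 19.5·tan 21.00° = 7.485 m.
Summing the layer offsets gives 11.065 m.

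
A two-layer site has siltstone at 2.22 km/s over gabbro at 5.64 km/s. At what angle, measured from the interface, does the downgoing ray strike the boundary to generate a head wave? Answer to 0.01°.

At critical incidence the refracted ray runs along the interface (θ₂ = 90°), so sin θ_c = V₁/V₂.
θ_c = arcsin(2.22/5.64) = arcsin 0.3936 = 23.18°.
Measured from the interface: 90° − 23.18° = 66.82°.

66.82°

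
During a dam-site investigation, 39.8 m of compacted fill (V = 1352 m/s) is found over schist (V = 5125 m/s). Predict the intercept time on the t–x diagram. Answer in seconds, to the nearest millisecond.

0.057 s

θ_c = arcsin(V₁/V₂) = arcsin(1352/5125) = 15.30°; cos θ_c = 0.9646.
tᵢ = 2h·cos θ_c / V₁ = 2·39.8·0.9646 / 1352 = 0.05679 s.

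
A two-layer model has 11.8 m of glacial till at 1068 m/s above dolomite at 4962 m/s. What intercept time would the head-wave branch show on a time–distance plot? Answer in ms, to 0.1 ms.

21.6 ms

θ_c = arcsin(V₁/V₂) = arcsin(1068/4962) = 12.43°; cos θ_c = 0.9766.
tᵢ = 2h·cos θ_c / V₁ = 2·11.8·0.9766 / 1068 = 0.02158 s.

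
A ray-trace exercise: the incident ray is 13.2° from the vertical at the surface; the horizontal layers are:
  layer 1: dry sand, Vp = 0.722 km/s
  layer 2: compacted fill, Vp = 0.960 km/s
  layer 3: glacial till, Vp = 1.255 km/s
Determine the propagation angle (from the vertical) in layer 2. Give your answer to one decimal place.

17.7°

Ray parameter p = sin 13.2° / 0.722 = 3.1628e-01 s/km.
sin θ_2 = p·V_2 = 3.1628e-01 × 0.960 = 0.3036.
θ_2 = arcsin 0.3036 = 17.68°.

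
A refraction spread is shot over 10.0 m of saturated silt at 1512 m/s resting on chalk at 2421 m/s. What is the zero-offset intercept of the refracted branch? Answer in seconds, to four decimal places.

tᵢ = 2h·√(V₂²−V₁²)/(V₁V₂).
√(V₂²−V₁²) = √(2421²−1512²) = 1890.8 m/s.
tᵢ = 2·10.0·1890.8/(1512·2421) = 0.01033 s.

0.0103 s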